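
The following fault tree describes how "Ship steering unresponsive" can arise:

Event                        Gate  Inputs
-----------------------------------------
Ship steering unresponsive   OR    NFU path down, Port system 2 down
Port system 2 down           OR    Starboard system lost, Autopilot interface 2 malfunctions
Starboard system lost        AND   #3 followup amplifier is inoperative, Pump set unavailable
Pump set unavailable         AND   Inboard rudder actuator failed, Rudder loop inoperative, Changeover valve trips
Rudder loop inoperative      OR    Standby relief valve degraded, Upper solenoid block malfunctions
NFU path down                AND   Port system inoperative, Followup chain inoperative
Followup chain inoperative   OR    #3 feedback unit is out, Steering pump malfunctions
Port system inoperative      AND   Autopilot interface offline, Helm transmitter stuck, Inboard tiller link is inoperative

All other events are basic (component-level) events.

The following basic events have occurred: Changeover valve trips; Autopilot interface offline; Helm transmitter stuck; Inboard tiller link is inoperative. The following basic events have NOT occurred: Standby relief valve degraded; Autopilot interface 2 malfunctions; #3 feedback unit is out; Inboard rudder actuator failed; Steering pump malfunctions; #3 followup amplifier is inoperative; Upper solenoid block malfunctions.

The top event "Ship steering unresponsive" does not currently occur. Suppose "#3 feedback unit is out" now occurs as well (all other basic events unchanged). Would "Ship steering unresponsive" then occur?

Counterfactual: set "#3 feedback unit is out" to occurred.
Port system inoperative [AND]: Autopilot interface offline=occurs, Helm transmitter stuck=occurs, Inboard tiller link is inoperative=occurs → all inputs occur → occurs.
Followup chain inoperative [OR]: #3 feedback unit is out=occurs, Steering pump malfunctions=not → at least one input occurs → occurs.
NFU path down [AND]: Port system inoperative=occurs, Followup chain inoperative=occurs → all inputs occur → occurs.
Rudder loop inoperative [OR]: Standby relief valve degraded=not, Upper solenoid block malfunctions=not → no input occurs → does not occur.
Pump set unavailable [AND]: Inboard rudder actuator failed=not, Rudder loop inoperative=not, Changeover valve trips=occurs → not all inputs occur → does not occur.
Starboard system lost [AND]: #3 followup amplifier is inoperative=not, Pump set unavailable=not → not all inputs occur → does not occur.
Port system 2 down [OR]: Starboard system lost=not, Autopilot interface 2 malfunctions=not → no input occurs → does not occur.
Ship steering unresponsive [OR]: NFU path down=occurs, Port system 2 down=not → at least one input occurs → occurs.

Yes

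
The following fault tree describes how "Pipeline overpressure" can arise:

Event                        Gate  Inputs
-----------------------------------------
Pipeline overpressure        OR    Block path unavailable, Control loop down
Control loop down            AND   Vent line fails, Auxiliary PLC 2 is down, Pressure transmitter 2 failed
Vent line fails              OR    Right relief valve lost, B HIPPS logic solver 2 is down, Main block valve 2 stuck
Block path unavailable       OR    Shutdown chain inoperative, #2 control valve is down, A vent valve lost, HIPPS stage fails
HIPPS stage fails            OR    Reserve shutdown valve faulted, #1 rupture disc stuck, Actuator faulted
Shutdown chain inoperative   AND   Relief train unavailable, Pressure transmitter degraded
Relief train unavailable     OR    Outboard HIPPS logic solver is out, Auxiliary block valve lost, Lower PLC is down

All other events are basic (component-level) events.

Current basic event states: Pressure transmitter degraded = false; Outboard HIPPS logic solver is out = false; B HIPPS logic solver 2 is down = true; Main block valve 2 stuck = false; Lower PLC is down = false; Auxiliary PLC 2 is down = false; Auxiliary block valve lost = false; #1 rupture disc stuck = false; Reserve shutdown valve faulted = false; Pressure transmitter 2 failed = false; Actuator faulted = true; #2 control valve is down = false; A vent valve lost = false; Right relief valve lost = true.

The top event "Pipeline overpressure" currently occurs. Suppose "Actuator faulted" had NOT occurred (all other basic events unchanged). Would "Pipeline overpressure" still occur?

No

Counterfactual: set "Actuator faulted" to not occurred.
Relief train unavailable [OR]: Outboard HIPPS logic solver is out=not, Auxiliary block valve lost=not, Lower PLC is down=not → no input occurs → does not occur.
Shutdown chain inoperative [AND]: Relief train unavailable=not, Pressure transmitter degraded=not → not all inputs occur → does not occur.
HIPPS stage fails [OR]: Reserve shutdown valve faulted=not, #1 rupture disc stuck=not, Actuator faulted=not → no input occurs → does not occur.
Block path unavailable [OR]: Shutdown chain inoperative=not, #2 control valve is down=not, A vent valve lost=not, HIPPS stage fails=not → no input occurs → does not occur.
Vent line fails [OR]: Right relief valve lost=occurs, B HIPPS logic solver 2 is down=occurs, Main block valve 2 stuck=not → at least one input occurs → occurs.
Control loop down [AND]: Vent line fails=occurs, Auxiliary PLC 2 is down=not, Pressure transmitter 2 failed=not → not all inputs occur → does not occur.
Pipeline overpressure [OR]: Block path unavailable=not, Control loop down=not → no input occurs → does not occur.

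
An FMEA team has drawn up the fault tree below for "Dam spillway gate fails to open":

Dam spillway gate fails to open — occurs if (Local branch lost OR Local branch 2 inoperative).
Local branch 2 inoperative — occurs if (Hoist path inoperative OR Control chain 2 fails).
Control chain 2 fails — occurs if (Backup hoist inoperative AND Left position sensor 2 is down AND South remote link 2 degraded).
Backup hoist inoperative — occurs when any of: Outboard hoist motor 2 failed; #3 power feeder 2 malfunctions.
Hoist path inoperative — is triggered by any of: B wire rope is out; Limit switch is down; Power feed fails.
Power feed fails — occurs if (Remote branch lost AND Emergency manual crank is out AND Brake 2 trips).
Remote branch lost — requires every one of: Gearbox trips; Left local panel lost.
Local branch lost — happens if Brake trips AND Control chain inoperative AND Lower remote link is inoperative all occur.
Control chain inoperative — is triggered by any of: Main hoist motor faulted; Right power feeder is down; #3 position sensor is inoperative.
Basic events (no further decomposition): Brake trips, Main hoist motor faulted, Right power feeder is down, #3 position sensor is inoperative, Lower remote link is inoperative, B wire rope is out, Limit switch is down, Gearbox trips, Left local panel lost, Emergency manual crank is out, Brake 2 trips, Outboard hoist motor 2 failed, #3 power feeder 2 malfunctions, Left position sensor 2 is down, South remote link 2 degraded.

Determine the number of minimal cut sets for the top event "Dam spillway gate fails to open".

8

Control chain inoperative [OR]: union of children's cut sets → 3 cut set(s).
Local branch lost [AND]: one cut set from each child combined → 1 × 3 × 1 = 3 cut set(s).
Remote branch lost [AND]: one cut set from each child combined → 1 × 1 = 1 cut set(s).
Power feed fails [AND]: one cut set from each child combined → 1 × 1 × 1 = 1 cut set(s).
Hoist path inoperative [OR]: union of children's cut sets → 3 cut set(s).
Backup hoist inoperative [OR]: union of children's cut sets → 2 cut set(s).
Control chain 2 fails [AND]: one cut set from each child combined → 2 × 1 × 1 = 2 cut set(s).
Local branch 2 inoperative [OR]: union of children's cut sets → 5 cut set(s).
Dam spillway gate fails to open [OR]: union of children's cut sets → 8 cut set(s).
Minimal cut sets: {Brake trips, Lower remote link is inoperative, Main hoist motor faulted}; {Brake trips, Lower remote link is inoperative, Right power feeder is down}; {#3 position sensor is inoperative, Brake trips, Lower remote link is inoperative}; {B wire rope is out}; {Limit switch is down}; {Brake 2 trips, Emergency manual crank is out, Gearbox trips, Left local panel lost}; {Left position sensor 2 is down, Outboard hoist motor 2 failed, South remote link 2 degraded}; {#3 power feeder 2 malfunctions, Left position sensor 2 is down, South remote link 2 degraded}.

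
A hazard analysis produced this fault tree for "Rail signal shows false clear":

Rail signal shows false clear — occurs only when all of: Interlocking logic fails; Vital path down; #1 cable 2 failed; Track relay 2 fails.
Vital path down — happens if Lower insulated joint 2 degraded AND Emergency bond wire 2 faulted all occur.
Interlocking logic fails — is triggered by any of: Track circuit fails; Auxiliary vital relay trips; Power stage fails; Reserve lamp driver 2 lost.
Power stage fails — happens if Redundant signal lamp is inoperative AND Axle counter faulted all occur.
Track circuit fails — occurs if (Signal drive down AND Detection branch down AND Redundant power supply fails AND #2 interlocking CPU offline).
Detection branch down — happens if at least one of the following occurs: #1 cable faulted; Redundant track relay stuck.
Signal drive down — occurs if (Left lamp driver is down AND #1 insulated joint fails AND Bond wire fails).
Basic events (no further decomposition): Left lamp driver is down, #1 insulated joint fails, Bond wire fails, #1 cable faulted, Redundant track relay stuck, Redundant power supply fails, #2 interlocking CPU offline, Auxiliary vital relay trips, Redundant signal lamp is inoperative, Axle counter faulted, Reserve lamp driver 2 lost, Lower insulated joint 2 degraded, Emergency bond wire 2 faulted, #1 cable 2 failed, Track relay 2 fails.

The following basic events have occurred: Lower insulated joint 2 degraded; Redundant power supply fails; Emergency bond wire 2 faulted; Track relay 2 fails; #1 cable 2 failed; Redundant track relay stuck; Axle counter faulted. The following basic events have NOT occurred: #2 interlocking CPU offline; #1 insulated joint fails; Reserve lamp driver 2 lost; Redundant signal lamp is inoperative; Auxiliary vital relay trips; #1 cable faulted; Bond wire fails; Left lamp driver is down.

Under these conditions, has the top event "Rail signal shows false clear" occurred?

Signal drive down [AND]: Left lamp driver is down=not, #1 insulated joint fails=not, Bond wire fails=not → not all inputs occur → does not occur.
Detection branch down [OR]: #1 cable faulted=not, Redundant track relay stuck=occurs → at least one input occurs → occurs.
Track circuit fails [AND]: Signal drive down=not, Detection branch down=occurs, Redundant power supply fails=occurs, #2 interlocking CPU offline=not → not all inputs occur → does not occur.
Power stage fails [AND]: Redundant signal lamp is inoperative=not, Axle counter faulted=occurs → not all inputs occur → does not occur.
Interlocking logic fails [OR]: Track circuit fails=not, Auxiliary vital relay trips=not, Power stage fails=not, Reserve lamp driver 2 lost=not → no input occurs → does not occur.
Vital path down [AND]: Lower insulated joint 2 degraded=occurs, Emergency bond wire 2 faulted=occurs → all inputs occur → occurs.
Rail signal shows false clear [AND]: Interlocking logic fails=not, Vital path down=occurs, #1 cable 2 failed=occurs, Track relay 2 fails=occurs → not all inputs occur → does not occur.

No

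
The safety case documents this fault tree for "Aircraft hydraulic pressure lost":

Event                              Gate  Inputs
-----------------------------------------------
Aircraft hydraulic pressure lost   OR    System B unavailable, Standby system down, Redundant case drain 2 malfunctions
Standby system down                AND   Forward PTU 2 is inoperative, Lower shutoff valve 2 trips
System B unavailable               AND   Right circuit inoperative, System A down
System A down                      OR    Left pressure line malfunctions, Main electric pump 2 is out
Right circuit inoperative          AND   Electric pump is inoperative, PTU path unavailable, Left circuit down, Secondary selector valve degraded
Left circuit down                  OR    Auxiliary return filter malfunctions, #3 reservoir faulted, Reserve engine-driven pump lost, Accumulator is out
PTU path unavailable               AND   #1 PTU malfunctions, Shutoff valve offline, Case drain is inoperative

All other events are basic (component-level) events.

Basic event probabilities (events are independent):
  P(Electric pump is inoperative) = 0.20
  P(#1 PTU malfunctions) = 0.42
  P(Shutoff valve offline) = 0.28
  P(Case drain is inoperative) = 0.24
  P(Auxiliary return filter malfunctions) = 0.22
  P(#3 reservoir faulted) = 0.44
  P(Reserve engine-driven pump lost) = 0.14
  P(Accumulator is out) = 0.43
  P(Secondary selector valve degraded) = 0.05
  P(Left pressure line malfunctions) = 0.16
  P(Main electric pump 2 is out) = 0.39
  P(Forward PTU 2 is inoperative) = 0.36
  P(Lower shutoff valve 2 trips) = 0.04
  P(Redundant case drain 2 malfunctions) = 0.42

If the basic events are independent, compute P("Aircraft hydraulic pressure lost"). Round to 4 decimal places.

0.4284

P(PTU path unavailable) [AND] = 0.42 × 0.28 × 0.24 = 0.028224
P(Left circuit down) [OR] = 1 − (1−0.22) × (1−0.44) × (1−0.14) × (1−0.43) = 0.785881
P(Right circuit inoperative) [AND] = 0.20 × 0.028224 × 0.785881 × 0.05 = 0.000222
P(System A down) [OR] = 1 − (1−0.16) × (1−0.39) = 0.487600
P(System B unavailable) [AND] = 0.000222 × 0.487600 = 0.000108
P(Standby system down) [AND] = 0.36 × 0.04 = 0.014400
P(Aircraft hydraulic pressure lost) [OR] = 1 − (1−0.000108) × (1−0.014400) × (1−0.42) = 0.428414
Rounded to 4 decimal places: P(Aircraft hydraulic pressure lost) ≈ 0.4284.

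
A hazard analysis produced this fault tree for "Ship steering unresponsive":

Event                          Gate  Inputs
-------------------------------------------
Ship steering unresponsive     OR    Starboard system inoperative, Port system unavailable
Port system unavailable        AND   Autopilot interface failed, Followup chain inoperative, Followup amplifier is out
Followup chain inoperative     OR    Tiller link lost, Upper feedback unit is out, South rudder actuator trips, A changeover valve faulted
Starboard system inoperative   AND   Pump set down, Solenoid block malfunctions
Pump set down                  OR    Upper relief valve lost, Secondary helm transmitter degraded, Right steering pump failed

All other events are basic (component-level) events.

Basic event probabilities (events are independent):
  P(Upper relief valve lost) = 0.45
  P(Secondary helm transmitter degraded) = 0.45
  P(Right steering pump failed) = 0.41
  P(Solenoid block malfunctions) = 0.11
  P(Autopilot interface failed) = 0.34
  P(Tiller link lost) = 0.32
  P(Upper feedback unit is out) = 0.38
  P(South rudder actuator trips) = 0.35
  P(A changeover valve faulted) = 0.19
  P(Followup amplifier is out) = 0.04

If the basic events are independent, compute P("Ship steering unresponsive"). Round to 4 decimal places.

P(Pump set down) [OR] = 1 − (1−0.45) × (1−0.45) × (1−0.41) = 0.821525
P(Starboard system inoperative) [AND] = 0.821525 × 0.11 = 0.090368
P(Followup chain inoperative) [OR] = 1 − (1−0.32) × (1−0.38) × (1−0.35) × (1−0.19) = 0.778028
P(Port system unavailable) [AND] = 0.34 × 0.778028 × 0.04 = 0.010581
P(Ship steering unresponsive) [OR] = 1 − (1−0.090368) × (1−0.010581) = 0.099993
Rounded to 4 decimal places: P(Ship steering unresponsive) ≈ 0.1000.

0.1000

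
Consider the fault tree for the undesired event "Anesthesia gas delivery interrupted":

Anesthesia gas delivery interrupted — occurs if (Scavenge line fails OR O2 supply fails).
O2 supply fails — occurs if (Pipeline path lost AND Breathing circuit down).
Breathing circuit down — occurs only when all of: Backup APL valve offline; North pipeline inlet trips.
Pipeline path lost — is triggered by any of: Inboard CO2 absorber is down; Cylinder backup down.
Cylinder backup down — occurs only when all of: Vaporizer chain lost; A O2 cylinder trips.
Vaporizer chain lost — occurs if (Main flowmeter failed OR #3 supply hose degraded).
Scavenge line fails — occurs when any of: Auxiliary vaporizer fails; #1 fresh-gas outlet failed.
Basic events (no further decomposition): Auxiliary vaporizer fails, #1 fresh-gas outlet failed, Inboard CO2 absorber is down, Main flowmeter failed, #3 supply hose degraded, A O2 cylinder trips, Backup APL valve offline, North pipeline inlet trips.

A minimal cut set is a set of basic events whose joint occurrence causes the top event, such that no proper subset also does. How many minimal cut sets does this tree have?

Scavenge line fails [OR]: union of children's cut sets → 2 cut set(s).
Vaporizer chain lost [OR]: union of children's cut sets → 2 cut set(s).
Cylinder backup down [AND]: one cut set from each child combined → 2 × 1 = 2 cut set(s).
Pipeline path lost [OR]: union of children's cut sets → 3 cut set(s).
Breathing circuit down [AND]: one cut set from each child combined → 1 × 1 = 1 cut set(s).
O2 supply fails [AND]: one cut set from each child combined → 3 × 1 = 3 cut set(s).
Anesthesia gas delivery interrupted [OR]: union of children's cut sets → 5 cut set(s).
Minimal cut sets: {Auxiliary vaporizer fails}; {#1 fresh-gas outlet failed}; {Backup APL valve offline, Inboard CO2 absorber is down, North pipeline inlet trips}; {A O2 cylinder trips, Backup APL valve offline, Main flowmeter failed, North pipeline inlet trips}; {#3 supply hose degraded, A O2 cylinder trips, Backup APL valve offline, North pipeline inlet trips}.

5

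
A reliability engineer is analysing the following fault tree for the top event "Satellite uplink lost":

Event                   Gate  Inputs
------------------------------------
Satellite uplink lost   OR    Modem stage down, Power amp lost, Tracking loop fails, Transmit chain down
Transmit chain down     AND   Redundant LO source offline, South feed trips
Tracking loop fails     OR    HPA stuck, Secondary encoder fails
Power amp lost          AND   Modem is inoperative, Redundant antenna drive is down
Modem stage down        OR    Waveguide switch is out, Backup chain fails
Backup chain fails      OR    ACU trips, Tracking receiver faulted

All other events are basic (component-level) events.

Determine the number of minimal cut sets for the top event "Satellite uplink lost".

7

Backup chain fails [OR]: union of children's cut sets → 2 cut set(s).
Modem stage down [OR]: union of children's cut sets → 3 cut set(s).
Power amp lost [AND]: one cut set from each child combined → 1 × 1 = 1 cut set(s).
Tracking loop fails [OR]: union of children's cut sets → 2 cut set(s).
Transmit chain down [AND]: one cut set from each child combined → 1 × 1 = 1 cut set(s).
Satellite uplink lost [OR]: union of children's cut sets → 7 cut set(s).
Minimal cut sets: {Waveguide switch is out}; {ACU trips}; {Tracking receiver faulted}; {Modem is inoperative, Redundant antenna drive is down}; {HPA stuck}; {Secondary encoder fails}; {Redundant LO source offline, South feed trips}.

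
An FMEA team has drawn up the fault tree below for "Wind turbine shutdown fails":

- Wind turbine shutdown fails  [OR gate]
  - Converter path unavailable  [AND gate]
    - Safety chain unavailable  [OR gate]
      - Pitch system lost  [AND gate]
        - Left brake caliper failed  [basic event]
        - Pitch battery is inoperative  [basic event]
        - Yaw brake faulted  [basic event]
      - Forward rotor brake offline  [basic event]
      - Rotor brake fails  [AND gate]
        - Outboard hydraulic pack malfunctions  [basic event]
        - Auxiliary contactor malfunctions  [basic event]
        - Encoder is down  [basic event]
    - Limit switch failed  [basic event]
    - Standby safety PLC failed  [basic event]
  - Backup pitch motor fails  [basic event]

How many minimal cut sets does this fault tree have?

Pitch system lost [AND]: one cut set from each child combined → 1 × 1 × 1 = 1 cut set(s).
Rotor brake fails [AND]: one cut set from each child combined → 1 × 1 × 1 = 1 cut set(s).
Safety chain unavailable [OR]: union of children's cut sets → 3 cut set(s).
Converter path unavailable [AND]: one cut set from each child combined → 3 × 1 × 1 = 3 cut set(s).
Wind turbine shutdown fails [OR]: union of children's cut sets → 4 cut set(s).
Minimal cut sets: {Left brake caliper failed, Limit switch failed, Pitch battery is inoperative, Standby safety PLC failed, Yaw brake faulted}; {Forward rotor brake offline, Limit switch failed, Standby safety PLC failed}; {Auxiliary contactor malfunctions, Encoder is down, Limit switch failed, Outboard hydraulic pack malfunctions, Standby safety PLC failed}; {Backup pitch motor fails}.

4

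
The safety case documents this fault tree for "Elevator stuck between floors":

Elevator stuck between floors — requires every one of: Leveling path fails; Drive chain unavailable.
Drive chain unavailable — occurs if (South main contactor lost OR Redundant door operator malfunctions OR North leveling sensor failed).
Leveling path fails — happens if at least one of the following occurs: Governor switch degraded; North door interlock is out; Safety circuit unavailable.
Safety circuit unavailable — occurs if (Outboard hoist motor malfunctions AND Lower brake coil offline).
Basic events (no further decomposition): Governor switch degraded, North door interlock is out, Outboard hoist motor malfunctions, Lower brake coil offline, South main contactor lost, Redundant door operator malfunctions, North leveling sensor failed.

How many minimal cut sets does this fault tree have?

9

Safety circuit unavailable [AND]: one cut set from each child combined → 1 × 1 = 1 cut set(s).
Leveling path fails [OR]: union of children's cut sets → 3 cut set(s).
Drive chain unavailable [OR]: union of children's cut sets → 3 cut set(s).
Elevator stuck between floors [AND]: one cut set from each child combined → 3 × 3 = 9 cut set(s).
Minimal cut sets: {Governor switch degraded, South main contactor lost}; {Governor switch degraded, Redundant door operator malfunctions}; {Governor switch degraded, North leveling sensor failed}; {North door interlock is out, South main contactor lost}; {North door interlock is out, Redundant door operator malfunctions}; {North door interlock is out, North leveling sensor failed}; {Lower brake coil offline, Outboard hoist motor malfunctions, South main contactor lost}; {Lower brake coil offline, Outboard hoist motor malfunctions, Redundant door operator malfunctions}; {Lower brake coil offline, North leveling sensor failed, Outboard hoist motor malfunctions}.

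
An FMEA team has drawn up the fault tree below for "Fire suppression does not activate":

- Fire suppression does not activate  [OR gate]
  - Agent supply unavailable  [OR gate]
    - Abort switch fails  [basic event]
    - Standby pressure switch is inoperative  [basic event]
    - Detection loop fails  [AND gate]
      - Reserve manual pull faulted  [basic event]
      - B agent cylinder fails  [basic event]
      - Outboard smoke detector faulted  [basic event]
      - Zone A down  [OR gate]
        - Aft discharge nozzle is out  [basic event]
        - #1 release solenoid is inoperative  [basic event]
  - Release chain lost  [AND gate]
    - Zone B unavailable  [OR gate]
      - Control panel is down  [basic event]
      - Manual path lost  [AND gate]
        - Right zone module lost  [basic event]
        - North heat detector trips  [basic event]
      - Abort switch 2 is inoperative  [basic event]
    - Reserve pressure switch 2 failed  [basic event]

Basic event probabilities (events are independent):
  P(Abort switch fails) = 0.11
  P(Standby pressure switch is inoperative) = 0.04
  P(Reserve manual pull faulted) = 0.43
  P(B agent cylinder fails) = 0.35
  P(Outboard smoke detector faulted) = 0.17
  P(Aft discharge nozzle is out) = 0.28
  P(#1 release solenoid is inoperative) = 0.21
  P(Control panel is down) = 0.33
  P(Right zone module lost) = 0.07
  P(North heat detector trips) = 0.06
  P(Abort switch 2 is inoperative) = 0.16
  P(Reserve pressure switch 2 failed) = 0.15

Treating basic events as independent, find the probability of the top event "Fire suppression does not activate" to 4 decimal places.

P(Zone A down) [OR] = 1 − (1−0.28) × (1−0.21) = 0.431200
P(Detection loop fails) [AND] = 0.43 × 0.35 × 0.17 × 0.431200 = 0.011032
P(Agent supply unavailable) [OR] = 1 − (1−0.11) × (1−0.04) × (1−0.011032) = 0.155026
P(Manual path lost) [AND] = 0.07 × 0.06 = 0.004200
P(Zone B unavailable) [OR] = 1 − (1−0.33) × (1−0.004200) × (1−0.16) = 0.439564
P(Release chain lost) [AND] = 0.439564 × 0.15 = 0.065935
P(Fire suppression does not activate) [OR] = 1 − (1−0.155026) × (1−0.065935) = 0.210739
Rounded to 4 decimal places: P(Fire suppression does not activate) ≈ 0.2107.

0.2107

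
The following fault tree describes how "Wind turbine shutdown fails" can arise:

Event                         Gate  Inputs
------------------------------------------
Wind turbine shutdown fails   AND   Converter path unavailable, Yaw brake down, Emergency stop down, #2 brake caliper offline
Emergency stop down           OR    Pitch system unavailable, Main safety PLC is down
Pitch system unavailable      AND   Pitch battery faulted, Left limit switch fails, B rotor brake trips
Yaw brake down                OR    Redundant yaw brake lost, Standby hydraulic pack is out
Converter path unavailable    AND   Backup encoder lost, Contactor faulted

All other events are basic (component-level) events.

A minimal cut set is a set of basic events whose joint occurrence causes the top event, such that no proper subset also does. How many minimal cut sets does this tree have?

4

Converter path unavailable [AND]: one cut set from each child combined → 1 × 1 = 1 cut set(s).
Yaw brake down [OR]: union of children's cut sets → 2 cut set(s).
Pitch system unavailable [AND]: one cut set from each child combined → 1 × 1 × 1 = 1 cut set(s).
Emergency stop down [OR]: union of children's cut sets → 2 cut set(s).
Wind turbine shutdown fails [AND]: one cut set from each child combined → 1 × 2 × 2 × 1 = 4 cut set(s).
Minimal cut sets: {#2 brake caliper offline, B rotor brake trips, Backup encoder lost, Contactor faulted, Left limit switch fails, Pitch battery faulted, Redundant yaw brake lost}; {#2 brake caliper offline, Backup encoder lost, Contactor faulted, Main safety PLC is down, Redundant yaw brake lost}; {#2 brake caliper offline, B rotor brake trips, Backup encoder lost, Contactor faulted, Left limit switch fails, Pitch battery faulted, Standby hydraulic pack is out}; {#2 brake caliper offline, Backup encoder lost, Contactor faulted, Main safety PLC is down, Standby hydraulic pack is out}.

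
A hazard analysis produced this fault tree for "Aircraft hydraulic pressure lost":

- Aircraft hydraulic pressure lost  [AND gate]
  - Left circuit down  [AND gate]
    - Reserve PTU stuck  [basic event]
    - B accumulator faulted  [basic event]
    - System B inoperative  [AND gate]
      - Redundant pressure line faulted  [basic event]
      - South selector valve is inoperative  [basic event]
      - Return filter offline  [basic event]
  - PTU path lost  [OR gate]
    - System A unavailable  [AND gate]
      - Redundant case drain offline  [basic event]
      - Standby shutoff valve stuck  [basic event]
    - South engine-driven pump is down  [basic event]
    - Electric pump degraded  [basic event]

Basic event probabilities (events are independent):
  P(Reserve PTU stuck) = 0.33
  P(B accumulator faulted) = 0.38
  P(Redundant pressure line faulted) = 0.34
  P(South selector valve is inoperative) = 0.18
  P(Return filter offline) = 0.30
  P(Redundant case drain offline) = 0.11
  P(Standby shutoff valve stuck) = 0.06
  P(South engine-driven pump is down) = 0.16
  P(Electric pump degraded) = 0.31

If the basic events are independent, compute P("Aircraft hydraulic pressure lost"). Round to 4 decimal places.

P(System B inoperative) [AND] = 0.34 × 0.18 × 0.30 = 0.018360
P(Left circuit down) [AND] = 0.33 × 0.38 × 0.018360 = 0.002302
P(System A unavailable) [AND] = 0.11 × 0.06 = 0.006600
P(PTU path lost) [OR] = 1 − (1−0.006600) × (1−0.16) × (1−0.31) = 0.424225
P(Aircraft hydraulic pressure lost) [AND] = 0.002302 × 0.424225 = 0.000977
Rounded to 4 decimal places: P(Aircraft hydraulic pressure lost) ≈ 0.0010.

0.0010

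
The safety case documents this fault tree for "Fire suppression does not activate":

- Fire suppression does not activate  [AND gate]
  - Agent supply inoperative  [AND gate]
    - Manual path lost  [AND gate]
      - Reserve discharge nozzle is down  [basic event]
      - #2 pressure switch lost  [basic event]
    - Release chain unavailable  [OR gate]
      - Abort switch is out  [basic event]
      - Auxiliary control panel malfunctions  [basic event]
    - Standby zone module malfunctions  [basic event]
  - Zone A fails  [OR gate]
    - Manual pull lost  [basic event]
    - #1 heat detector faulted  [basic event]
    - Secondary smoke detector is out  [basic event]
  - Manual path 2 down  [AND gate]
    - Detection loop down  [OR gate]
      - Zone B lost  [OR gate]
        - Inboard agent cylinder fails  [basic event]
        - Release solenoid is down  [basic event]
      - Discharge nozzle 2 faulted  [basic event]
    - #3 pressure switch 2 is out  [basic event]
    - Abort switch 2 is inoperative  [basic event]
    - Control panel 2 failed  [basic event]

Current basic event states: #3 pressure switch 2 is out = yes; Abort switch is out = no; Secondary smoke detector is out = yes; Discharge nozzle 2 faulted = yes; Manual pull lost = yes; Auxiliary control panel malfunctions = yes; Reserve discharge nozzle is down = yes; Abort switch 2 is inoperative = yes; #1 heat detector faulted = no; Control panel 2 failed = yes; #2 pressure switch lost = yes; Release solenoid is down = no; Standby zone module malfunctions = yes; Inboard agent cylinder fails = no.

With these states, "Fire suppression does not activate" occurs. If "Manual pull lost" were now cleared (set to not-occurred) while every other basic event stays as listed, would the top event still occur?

Yes

Counterfactual: set "Manual pull lost" to not occurred.
Manual path lost [AND]: Reserve discharge nozzle is down=occurs, #2 pressure switch lost=occurs → all inputs occur → occurs.
Release chain unavailable [OR]: Abort switch is out=not, Auxiliary control panel malfunctions=occurs → at least one input occurs → occurs.
Agent supply inoperative [AND]: Manual path lost=occurs, Release chain unavailable=occurs, Standby zone module malfunctions=occurs → all inputs occur → occurs.
Zone A fails [OR]: Manual pull lost=not, #1 heat detector faulted=not, Secondary smoke detector is out=occurs → at least one input occurs → occurs.
Zone B lost [OR]: Inboard agent cylinder fails=not, Release solenoid is down=not → no input occurs → does not occur.
Detection loop down [OR]: Zone B lost=not, Discharge nozzle 2 faulted=occurs → at least one input occurs → occurs.
Manual path 2 down [AND]: Detection loop down=occurs, #3 pressure switch 2 is out=occurs, Abort switch 2 is inoperative=occurs, Control panel 2 failed=occurs → all inputs occur → occurs.
Fire suppression does not activate [AND]: Agent supply inoperative=occurs, Zone A fails=occurs, Manual path 2 down=occurs → all inputs occur → occurs.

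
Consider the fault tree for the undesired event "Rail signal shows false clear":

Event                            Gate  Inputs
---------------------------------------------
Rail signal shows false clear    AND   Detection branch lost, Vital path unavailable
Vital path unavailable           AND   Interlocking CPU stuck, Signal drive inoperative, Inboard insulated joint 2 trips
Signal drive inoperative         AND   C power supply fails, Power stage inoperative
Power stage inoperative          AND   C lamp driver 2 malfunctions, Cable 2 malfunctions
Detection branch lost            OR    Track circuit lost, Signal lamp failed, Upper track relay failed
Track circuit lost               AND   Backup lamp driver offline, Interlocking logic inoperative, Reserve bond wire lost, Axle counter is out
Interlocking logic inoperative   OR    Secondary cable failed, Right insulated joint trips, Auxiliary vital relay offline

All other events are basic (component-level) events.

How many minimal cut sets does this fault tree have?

Interlocking logic inoperative [OR]: union of children's cut sets → 3 cut set(s).
Track circuit lost [AND]: one cut set from each child combined → 1 × 3 × 1 × 1 = 3 cut set(s).
Detection branch lost [OR]: union of children's cut sets → 5 cut set(s).
Power stage inoperative [AND]: one cut set from each child combined → 1 × 1 = 1 cut set(s).
Signal drive inoperative [AND]: one cut set from each child combined → 1 × 1 = 1 cut set(s).
Vital path unavailable [AND]: one cut set from each child combined → 1 × 1 × 1 = 1 cut set(s).
Rail signal shows false clear [AND]: one cut set from each child combined → 5 × 1 = 5 cut set(s).
Minimal cut sets: {Axle counter is out, Backup lamp driver offline, C lamp driver 2 malfunctions, C power supply fails, Cable 2 malfunctions, Inboard insulated joint 2 trips, Interlocking CPU stuck, Reserve bond wire lost, Secondary cable failed}; {Axle counter is out, Backup lamp driver offline, C lamp driver 2 malfunctions, C power supply fails, Cable 2 malfunctions, Inboard insulated joint 2 trips, Interlocking CPU stuck, Reserve bond wire lost, Right insulated joint trips}; {Auxiliary vital relay offline, Axle counter is out, Backup lamp driver offline, C lamp driver 2 malfunctions, C power supply fails, Cable 2 malfunctions, Inboard insulated joint 2 trips, Interlocking CPU stuck, Reserve bond wire lost}; {C lamp driver 2 malfunctions, C power supply fails, Cable 2 malfunctions, Inboard insulated joint 2 trips, Interlocking CPU stuck, Signal lamp failed}; {C lamp driver 2 malfunctions, C power supply fails, Cable 2 malfunctions, Inboard insulated joint 2 trips, Interlocking CPU stuck, Upper track relay failed}.

5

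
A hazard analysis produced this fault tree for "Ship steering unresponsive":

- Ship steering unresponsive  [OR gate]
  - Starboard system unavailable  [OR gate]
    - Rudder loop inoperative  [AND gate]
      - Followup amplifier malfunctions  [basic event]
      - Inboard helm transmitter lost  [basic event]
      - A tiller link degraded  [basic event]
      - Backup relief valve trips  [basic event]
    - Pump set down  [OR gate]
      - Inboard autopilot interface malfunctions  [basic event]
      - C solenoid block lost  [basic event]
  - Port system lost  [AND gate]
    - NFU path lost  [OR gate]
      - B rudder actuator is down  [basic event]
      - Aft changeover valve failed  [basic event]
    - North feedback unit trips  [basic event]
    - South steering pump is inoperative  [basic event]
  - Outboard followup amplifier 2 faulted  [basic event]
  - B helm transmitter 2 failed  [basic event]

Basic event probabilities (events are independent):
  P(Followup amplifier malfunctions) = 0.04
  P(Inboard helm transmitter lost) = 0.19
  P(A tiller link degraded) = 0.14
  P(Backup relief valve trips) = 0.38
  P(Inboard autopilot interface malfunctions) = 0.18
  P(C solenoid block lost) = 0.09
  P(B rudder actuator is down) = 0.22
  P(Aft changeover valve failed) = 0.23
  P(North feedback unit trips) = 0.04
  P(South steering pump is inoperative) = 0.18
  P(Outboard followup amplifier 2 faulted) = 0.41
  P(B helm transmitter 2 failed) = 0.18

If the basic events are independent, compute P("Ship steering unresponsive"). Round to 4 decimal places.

0.6402

P(Rudder loop inoperative) [AND] = 0.04 × 0.19 × 0.14 × 0.38 = 0.000404
P(Pump set down) [OR] = 1 − (1−0.18) × (1−0.09) = 0.253800
P(Starboard system unavailable) [OR] = 1 − (1−0.000404) × (1−0.253800) = 0.254101
P(NFU path lost) [OR] = 1 − (1−0.22) × (1−0.23) = 0.399400
P(Port system lost) [AND] = 0.399400 × 0.04 × 0.18 = 0.002876
P(Ship steering unresponsive) [OR] = 1 − (1−0.254101) × (1−0.002876) × (1−0.41) × (1−0.18) = 0.640172
Rounded to 4 decimal places: P(Ship steering unresponsive) ≈ 0.6402.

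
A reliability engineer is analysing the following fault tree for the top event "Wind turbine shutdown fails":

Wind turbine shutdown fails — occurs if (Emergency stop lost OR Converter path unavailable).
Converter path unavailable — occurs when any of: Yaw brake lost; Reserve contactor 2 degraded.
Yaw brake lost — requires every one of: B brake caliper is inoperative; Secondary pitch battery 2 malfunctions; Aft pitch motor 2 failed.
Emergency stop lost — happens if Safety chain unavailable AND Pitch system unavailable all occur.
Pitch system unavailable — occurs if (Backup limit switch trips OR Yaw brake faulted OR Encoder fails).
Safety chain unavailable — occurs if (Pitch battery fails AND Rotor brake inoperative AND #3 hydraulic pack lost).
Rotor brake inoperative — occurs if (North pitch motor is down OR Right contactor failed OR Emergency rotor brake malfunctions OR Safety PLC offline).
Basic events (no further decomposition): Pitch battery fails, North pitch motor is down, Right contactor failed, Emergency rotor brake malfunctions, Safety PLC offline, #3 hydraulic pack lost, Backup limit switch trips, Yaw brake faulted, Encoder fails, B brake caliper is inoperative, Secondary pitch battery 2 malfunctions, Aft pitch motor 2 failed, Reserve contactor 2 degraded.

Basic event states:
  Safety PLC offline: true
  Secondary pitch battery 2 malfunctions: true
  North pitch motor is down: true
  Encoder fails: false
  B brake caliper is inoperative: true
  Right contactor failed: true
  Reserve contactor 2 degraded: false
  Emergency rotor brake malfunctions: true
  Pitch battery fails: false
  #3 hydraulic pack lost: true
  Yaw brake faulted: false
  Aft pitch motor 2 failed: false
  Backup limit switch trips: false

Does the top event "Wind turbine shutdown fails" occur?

No

Rotor brake inoperative [OR]: North pitch motor is down=occurs, Right contactor failed=occurs, Emergency rotor brake malfunctions=occurs, Safety PLC offline=occurs → at least one input occurs → occurs.
Safety chain unavailable [AND]: Pitch battery fails=not, Rotor brake inoperative=occurs, #3 hydraulic pack lost=occurs → not all inputs occur → does not occur.
Pitch system unavailable [OR]: Backup limit switch trips=not, Yaw brake faulted=not, Encoder fails=not → no input occurs → does not occur.
Emergency stop lost [AND]: Safety chain unavailable=not, Pitch system unavailable=not → not all inputs occur → does not occur.
Yaw brake lost [AND]: B brake caliper is inoperative=occurs, Secondary pitch battery 2 malfunctions=occurs, Aft pitch motor 2 failed=not → not all inputs occur → does not occur.
Converter path unavailable [OR]: Yaw brake lost=not, Reserve contactor 2 degraded=not → no input occurs → does not occur.
Wind turbine shutdown fails [OR]: Emergency stop lost=not, Converter path unavailable=not → no input occurs → does not occur.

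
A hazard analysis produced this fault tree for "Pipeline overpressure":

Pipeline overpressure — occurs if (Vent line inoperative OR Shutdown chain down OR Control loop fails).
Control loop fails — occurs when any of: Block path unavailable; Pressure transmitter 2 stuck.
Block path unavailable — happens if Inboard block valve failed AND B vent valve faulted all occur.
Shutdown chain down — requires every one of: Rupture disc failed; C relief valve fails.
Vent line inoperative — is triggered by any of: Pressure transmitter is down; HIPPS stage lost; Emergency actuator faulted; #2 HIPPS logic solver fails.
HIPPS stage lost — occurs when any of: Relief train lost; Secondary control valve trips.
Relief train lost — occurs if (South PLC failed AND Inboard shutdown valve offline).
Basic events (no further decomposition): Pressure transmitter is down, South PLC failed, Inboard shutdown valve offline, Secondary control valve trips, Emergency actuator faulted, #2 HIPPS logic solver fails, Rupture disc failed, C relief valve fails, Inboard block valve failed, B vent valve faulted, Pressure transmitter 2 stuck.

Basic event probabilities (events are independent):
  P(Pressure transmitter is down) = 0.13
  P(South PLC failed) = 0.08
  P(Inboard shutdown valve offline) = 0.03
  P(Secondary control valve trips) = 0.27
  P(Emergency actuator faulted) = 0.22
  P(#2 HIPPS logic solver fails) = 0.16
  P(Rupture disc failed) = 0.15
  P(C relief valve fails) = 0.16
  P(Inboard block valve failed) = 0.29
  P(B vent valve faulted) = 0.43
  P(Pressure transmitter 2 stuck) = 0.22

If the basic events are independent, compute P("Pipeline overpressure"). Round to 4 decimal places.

P(Relief train lost) [AND] = 0.08 × 0.03 = 0.002400
P(HIPPS stage lost) [OR] = 1 − (1−0.002400) × (1−0.27) = 0.271752
P(Vent line inoperative) [OR] = 1 − (1−0.13) × (1−0.271752) × (1−0.22) × (1−0.16) = 0.584881
P(Shutdown chain down) [AND] = 0.15 × 0.16 = 0.024000
P(Block path unavailable) [AND] = 0.29 × 0.43 = 0.124700
P(Control loop fails) [OR] = 1 − (1−0.124700) × (1−0.22) = 0.317266
P(Pipeline overpressure) [OR] = 1 − (1−0.584881) × (1−0.024000) × (1−0.317266) = 0.723386
Rounded to 4 decimal places: P(Pipeline overpressure) ≈ 0.7234.

0.7234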